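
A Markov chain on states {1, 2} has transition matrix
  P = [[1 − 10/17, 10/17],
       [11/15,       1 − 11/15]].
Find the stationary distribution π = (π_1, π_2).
π_1 = 187/337, π_2 = 150/337

Solve πP = π with π_1 + π_2 = 1. From πP = π: π_1 · (1 − 10/17) + π_2 · 11/15 = π_1 ⇒ π_2 · 11/15 = π_1 · 10/17 ⇒ π_2/π_1 = (10/17)/(11/15) = 150/187. Together with π_1 + π_2 = 1:
  π_1 = (11/15)/(10/17 + 11/15) = (11/15)/(337/255) = 187/337,
  π_2 = (10/17)/(10/17 + 11/15) = (10/17)/(337/255) = 150/337.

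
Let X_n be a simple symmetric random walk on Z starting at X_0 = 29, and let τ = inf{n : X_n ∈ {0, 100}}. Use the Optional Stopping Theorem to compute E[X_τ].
E[X_τ] = 29

X_n is a martingale and τ is a bounded-mean stopping time (indeed τ is finite a.s. with bounded expectation since the walk is in a bounded region). By the OST, E[X_τ] = E[X_0] = 29. Equivalently: E[X_τ] = 100 · P(hit 100 first) + 0 · P(hit 0 first) = 100 · (29/100) = 29.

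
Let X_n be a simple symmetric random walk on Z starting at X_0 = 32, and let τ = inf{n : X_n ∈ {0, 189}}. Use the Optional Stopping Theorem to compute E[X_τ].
E[X_τ] = 32

X_n is a martingale and τ is a bounded-mean stopping time (indeed τ is finite a.s. with bounded expectation since the walk is in a bounded region). By the OST, E[X_τ] = E[X_0] = 32. Equivalently: E[X_τ] = 189 · P(hit 189 first) + 0 · P(hit 0 first) = 189 · (32/189) = 32.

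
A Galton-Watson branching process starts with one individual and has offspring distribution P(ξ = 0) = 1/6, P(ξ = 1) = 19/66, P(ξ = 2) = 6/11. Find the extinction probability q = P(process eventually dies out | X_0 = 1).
q = 11/36

The pgf is f(s) = 1/6 + 19/66·s + 6/11·s². The extinction probability q is the smallest fixed point of f in [0, 1]. Setting s = f(s):
  6/11·s² + (19/66 − 1)·s + 1/6 = 0
  6/11·s² − (1/6 + 6/11)·s + 1/6 = 0
which factors as (s − 1)·(6/11·s − 1/6) = 0, giving roots s = 1 and s = (1/6)/(6/11) = 11/36.
Mean offspring μ = 19/66 + 2·6/11 = 91/66 > 1 (supercritical), so q < 1. The extinction probability is the smaller root: q = (1/6)/(6/11) = 11/36.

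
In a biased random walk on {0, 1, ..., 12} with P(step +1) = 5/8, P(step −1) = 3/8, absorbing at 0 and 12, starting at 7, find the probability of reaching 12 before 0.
P(hit 12 before 0) = (1 − (3/5)^7) / (1 − (3/5)^12) = 118653125/121804592

Let u_k denote P(reach 12 before 0 | start at k). Boundary: u_0 = 0, u_12 = 1. Recurrence: u_k = 5/8·u_{k+1} + 3/8·u_{k-1} for 1 ≤ k ≤ 11. Try u_k = A + B·r^k with r = q/p = (3/8)/(5/8) = 3/5. Substitution satisfies the recurrence; boundary conditions give:
  u_k = (1 − r^k) / (1 − r^N) = (1 − (3/5)^7) / (1 − (3/5)^12) = 118653125/121804592.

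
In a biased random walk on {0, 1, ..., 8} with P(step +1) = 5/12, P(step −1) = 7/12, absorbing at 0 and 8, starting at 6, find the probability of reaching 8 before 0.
P(hit 8 before 0) = (1 − (7/5)^6) / (1 − (7/5)^8) = 106275/223924

Let u_k denote P(reach 8 before 0 | start at k). Boundary: u_0 = 0, u_8 = 1. Recurrence: u_k = 5/12·u_{k+1} + 7/12·u_{k-1} for 1 ≤ k ≤ 7. Try u_k = A + B·r^k with r = q/p = (7/12)/(5/12) = 7/5. Substitution satisfies the recurrence; boundary conditions give:
  u_k = (1 − r^k) / (1 − r^N) = (1 − (7/5)^6) / (1 − (7/5)^8) = 106275/223924.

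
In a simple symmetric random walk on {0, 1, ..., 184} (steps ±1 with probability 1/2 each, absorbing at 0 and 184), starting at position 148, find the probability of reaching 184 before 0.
P(hit 184 before 0) = 148/184 = 37/46

Let u_k = P(hit 184 before 0 | start at k). Then u_0 = 0, u_184 = 1, and u_k = u_{k-1}/2 + u_{k+1}/2 for 1 ≤ k ≤ 183. This harmonic recurrence is solved by u_k = k/184, giving u_148 = 148/184 = 37/46.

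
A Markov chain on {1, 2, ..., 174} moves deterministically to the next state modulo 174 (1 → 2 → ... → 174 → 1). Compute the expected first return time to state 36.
E[T_36 | X_0 = 36] = 174

The chain cycles deterministically, so starting at state 36 it returns in exactly 174 steps. Equivalently, the stationary distribution is uniform π_j = 1/174 for every state j, so by Kac's formula E[T_36] = 1/π_36 = 174.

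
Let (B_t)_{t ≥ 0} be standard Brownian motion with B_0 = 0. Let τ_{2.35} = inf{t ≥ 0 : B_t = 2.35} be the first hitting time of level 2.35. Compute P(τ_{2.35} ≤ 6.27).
P(τ_{2.35} ≤ 6.27) = 2(1 − Φ(2.35/√6.27)) = 2(1 − Φ(0.9385)) ≈ 0.3480

By the reflection principle for standard BM, P(τ_b ≤ t) = 2 · P(B_t ≥ b). Since B_t ~ N(0, t), P(B_t ≥ 2.35) = 1 − Φ(2.35/√t) = 1 − Φ(2.35/√6.27) = 1 − Φ(0.9385) ≈ 0.17399. Doubling: P(τ_{2.35} ≤ 6.27) ≈ 2 · 0.17399 = 0.34798 ≈ 0.3480.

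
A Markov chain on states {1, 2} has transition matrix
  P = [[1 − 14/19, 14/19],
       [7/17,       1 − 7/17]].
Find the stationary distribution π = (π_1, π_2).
π_1 = 19/53, π_2 = 34/53

Solve πP = π with π_1 + π_2 = 1. From πP = π: π_1 · (1 − 14/19) + π_2 · 7/17 = π_1 ⇒ π_2 · 7/17 = π_1 · 14/19 ⇒ π_2/π_1 = (14/19)/(7/17) = 34/19. Together with π_1 + π_2 = 1:
  π_1 = (7/17)/(14/19 + 7/17) = (7/17)/(371/323) = 19/53,
  π_2 = (14/19)/(14/19 + 7/17) = (14/19)/(371/323) = 34/53.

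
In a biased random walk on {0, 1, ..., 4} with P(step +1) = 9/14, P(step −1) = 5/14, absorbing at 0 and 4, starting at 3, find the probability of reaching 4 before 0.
P(hit 4 before 0) = (1 − (5/9)^3) / (1 − (5/9)^4) = 1359/1484

Let u_k denote P(reach 4 before 0 | start at k). Boundary: u_0 = 0, u_4 = 1. Recurrence: u_k = 9/14·u_{k+1} + 5/14·u_{k-1} for 1 ≤ k ≤ 3. Try u_k = A + B·r^k with r = q/p = (5/14)/(9/14) = 5/9. Substitution satisfies the recurrence; boundary conditions give:
  u_k = (1 − r^k) / (1 − r^N) = (1 − (5/9)^3) / (1 − (5/9)^4) = 1359/1484.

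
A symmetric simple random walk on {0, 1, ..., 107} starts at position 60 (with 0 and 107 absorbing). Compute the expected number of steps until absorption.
E[τ | X_0 = 60] = 2820

Let v_k = E[τ | X_0 = k]. Boundary: v_0 = v_107 = 0. Recurrence: v_k = 1 + (v_{k-1} + v_{k+1})/2 for 1 ≤ k ≤ 106. The particular solution to v_k − (v_{k-1} + v_{k+1})/2 = 1 is v_k = −k^2. Adding homogeneous solution A + B k and matching boundaries gives v_k = k (107 − k). Substituting k = 60: v_60 = 60 · 47 = 2820.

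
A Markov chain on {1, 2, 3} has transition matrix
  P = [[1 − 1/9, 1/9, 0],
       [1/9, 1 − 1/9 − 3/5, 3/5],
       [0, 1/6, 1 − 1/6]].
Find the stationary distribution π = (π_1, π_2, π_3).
π = (5/28, 5/28, 9/14)

This is a birth-death chain on three states, which satisfies detailed balance: π_1 · P_{12} = π_2 · P_{21} and π_2 · P_{23} = π_3 · P_{32}.
From π_1 · 1/9 = π_2 · 1/9: π_2/π_1 = (1/9)/(1/9) = 1.
From π_2 · 3/5 = π_3 · 1/6: π_3/π_2 = (3/5)/(1/6) = 18/5.
Take π_1 proportional to 1; then unnormalized π = (1, 1, 18/5). Normalize by dividing by the sum 28/5:
  π = (5/28, 5/28, 9/14).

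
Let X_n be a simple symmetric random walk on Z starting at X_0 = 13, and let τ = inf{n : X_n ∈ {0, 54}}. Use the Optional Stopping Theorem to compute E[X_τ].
E[X_τ] = 13

X_n is a martingale and τ is a bounded-mean stopping time (indeed τ is finite a.s. with bounded expectation since the walk is in a bounded region). By the OST, E[X_τ] = E[X_0] = 13. Equivalently: E[X_τ] = 54 · P(hit 54 first) + 0 · P(hit 0 first) = 54 · (13/54) = 13.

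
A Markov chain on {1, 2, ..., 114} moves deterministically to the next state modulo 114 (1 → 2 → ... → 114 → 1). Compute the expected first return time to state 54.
E[T_54 | X_0 = 54] = 114

The chain cycles deterministically, so starting at state 54 it returns in exactly 114 steps. Equivalently, the stationary distribution is uniform π_j = 1/114 for every state j, so by Kac's formula E[T_54] = 1/π_54 = 114.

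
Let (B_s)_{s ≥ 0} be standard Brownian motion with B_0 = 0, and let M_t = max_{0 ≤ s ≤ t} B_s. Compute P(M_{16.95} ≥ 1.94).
P(M_{16.95} ≥ 1.94) = 2·P(B_{16.95} ≥ 1.94) = 2(1 − Φ(1.94/√16.95)) ≈ 0.6375

By the reflection principle for Brownian motion, P(M_t ≥ a) = 2 · P(B_t ≥ a) for a ≥ 0. Since B_t ~ N(0, t), P(B_t ≥ 1.94) = 1 − Φ(1.94/√t) = 1 − Φ(1.94/√16.95) = 1 − Φ(0.4712). So
  P(M_{16.95} ≥ 1.94) = 2(1 − Φ(0.4712)) ≈ 0.6375.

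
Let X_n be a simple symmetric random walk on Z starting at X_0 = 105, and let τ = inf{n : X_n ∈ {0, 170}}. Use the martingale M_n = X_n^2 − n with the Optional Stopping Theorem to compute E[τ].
E[τ] = 6825

M_n = X_n^2 − n is a martingale (since E[X_{n+1}^2 | F_n] = X_n^2 + 1). By OST (τ has finite mean in a bounded region), E[M_τ] = E[M_0] = X_0^2 − 0 = 105^2 = 11025. Also E[M_τ] = E[X_τ^2] − E[τ]. The walk exits at 0 or 170, with P(hit 170 first) = 105/170, so E[X_τ^2] = 170^2 · 105/170 + 0 = 17850. Thus E[τ] = E[X_τ^2] − E[M_τ] = 17850 − 11025 = 6825 = 105(170 − 105) = 6825.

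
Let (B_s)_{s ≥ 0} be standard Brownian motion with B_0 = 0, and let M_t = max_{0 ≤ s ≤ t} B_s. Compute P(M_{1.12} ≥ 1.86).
P(M_{1.12} ≥ 1.86) = 2·P(B_{1.12} ≥ 1.86) = 2(1 − Φ(1.86/√1.12)) ≈ 0.0788

By the reflection principle for Brownian motion, P(M_t ≥ a) = 2 · P(B_t ≥ a) for a ≥ 0. Since B_t ~ N(0, t), P(B_t ≥ 1.86) = 1 − Φ(1.86/√t) = 1 − Φ(1.86/√1.12) = 1 − Φ(1.7575). So
  P(M_{1.12} ≥ 1.86) = 2(1 − Φ(1.7575)) ≈ 0.0788.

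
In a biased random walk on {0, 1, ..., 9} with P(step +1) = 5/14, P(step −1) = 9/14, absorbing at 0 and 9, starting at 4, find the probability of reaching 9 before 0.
P(hit 9 before 0) = (1 − (9/5)^4) / (1 − (9/5)^9) = 4637500/96366841

Let u_k denote P(reach 9 before 0 | start at k). Boundary: u_0 = 0, u_9 = 1. Recurrence: u_k = 5/14·u_{k+1} + 9/14·u_{k-1} for 1 ≤ k ≤ 8. Try u_k = A + B·r^k with r = q/p = (9/14)/(5/14) = 9/5. Substitution satisfies the recurrence; boundary conditions give:
  u_k = (1 − r^k) / (1 − r^N) = (1 − (9/5)^4) / (1 − (9/5)^9) = 4637500/96366841.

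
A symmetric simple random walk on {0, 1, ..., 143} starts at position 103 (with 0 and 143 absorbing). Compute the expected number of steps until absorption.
E[τ | X_0 = 103] = 4120

Let v_k = E[τ | X_0 = k]. Boundary: v_0 = v_143 = 0. Recurrence: v_k = 1 + (v_{k-1} + v_{k+1})/2 for 1 ≤ k ≤ 142. The particular solution to v_k − (v_{k-1} + v_{k+1})/2 = 1 is v_k = −k^2. Adding homogeneous solution A + B k and matching boundaries gives v_k = k (143 − k). Substituting k = 103: v_103 = 103 · 40 = 4120.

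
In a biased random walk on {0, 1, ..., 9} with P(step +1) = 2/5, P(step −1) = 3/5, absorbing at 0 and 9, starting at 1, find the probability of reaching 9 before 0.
P(hit 9 before 0) = (1 − (3/2)^1) / (1 − (3/2)^9) = 256/19171

Let u_k denote P(reach 9 before 0 | start at k). Boundary: u_0 = 0, u_9 = 1. Recurrence: u_k = 2/5·u_{k+1} + 3/5·u_{k-1} for 1 ≤ k ≤ 8. Try u_k = A + B·r^k with r = q/p = (3/5)/(2/5) = 3/2. Substitution satisfies the recurrence; boundary conditions give:
  u_k = (1 − r^k) / (1 − r^N) = (1 − (3/2)^1) / (1 − (3/2)^9) = 256/19171.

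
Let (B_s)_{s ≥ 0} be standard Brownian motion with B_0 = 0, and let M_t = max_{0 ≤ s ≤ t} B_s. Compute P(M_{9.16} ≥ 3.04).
P(M_{9.16} ≥ 3.04) = 2·P(B_{9.16} ≥ 3.04) = 2(1 − Φ(3.04/√9.16)) ≈ 0.3152

By the reflection principle for Brownian motion, P(M_t ≥ a) = 2 · P(B_t ≥ a) for a ≥ 0. Since B_t ~ N(0, t), P(B_t ≥ 3.04) = 1 − Φ(3.04/√t) = 1 − Φ(3.04/√9.16) = 1 − Φ(1.0044). So
  P(M_{9.16} ≥ 3.04) = 2(1 − Φ(1.0044)) ≈ 0.3152.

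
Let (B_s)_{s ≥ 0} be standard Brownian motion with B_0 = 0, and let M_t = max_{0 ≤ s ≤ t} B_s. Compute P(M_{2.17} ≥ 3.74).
P(M_{2.17} ≥ 3.74) = 2·P(B_{2.17} ≥ 3.74) = 2(1 − Φ(3.74/√2.17)) ≈ 0.0111

By the reflection principle for Brownian motion, P(M_t ≥ a) = 2 · P(B_t ≥ a) for a ≥ 0. Since B_t ~ N(0, t), P(B_t ≥ 3.74) = 1 − Φ(3.74/√t) = 1 − Φ(3.74/√2.17) = 1 − Φ(2.5389). So
  P(M_{2.17} ≥ 3.74) = 2(1 − Φ(2.5389)) ≈ 0.0111.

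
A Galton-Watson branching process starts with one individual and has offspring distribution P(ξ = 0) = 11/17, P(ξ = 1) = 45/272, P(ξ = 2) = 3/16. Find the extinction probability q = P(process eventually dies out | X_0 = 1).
q = 1

Mean offspring μ = 0·11/17 + 1·45/272 + 2·3/16 = 147/272 ≤ 1. For μ ≤ 1 with offspring not concentrated at 1, the Galton-Watson process goes extinct almost surely, so q = 1.
(Algebraic check: The pgf is f(s) = 11/17 + 45/272·s + 3/16·s². The extinction probability q is the smallest fixed point of f in [0, 1]. Setting s = f(s):
  3/16·s² + (45/272 − 1)·s + 11/17 = 0
  3/16·s² − (11/17 + 3/16)·s + 11/17 = 0
which factors as (s − 1)·(3/16·s − 11/17) = 0, giving roots s = 1 and s = (11/17)/(3/16) = 176/51. Since 176/51 ≥ 1, the smallest root in [0, 1] is s = 1.)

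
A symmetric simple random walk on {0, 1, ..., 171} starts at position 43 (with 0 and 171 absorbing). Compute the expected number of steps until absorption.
E[τ | X_0 = 43] = 5504

Let v_k = E[τ | X_0 = k]. Boundary: v_0 = v_171 = 0. Recurrence: v_k = 1 + (v_{k-1} + v_{k+1})/2 for 1 ≤ k ≤ 170. The particular solution to v_k − (v_{k-1} + v_{k+1})/2 = 1 is v_k = −k^2. Adding homogeneous solution A + B k and matching boundaries gives v_k = k (171 − k). Substituting k = 43: v_43 = 43 · 128 = 5504.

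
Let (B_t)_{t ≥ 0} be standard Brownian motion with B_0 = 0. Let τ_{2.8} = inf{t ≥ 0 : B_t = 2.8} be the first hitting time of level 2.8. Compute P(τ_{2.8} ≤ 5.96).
P(τ_{2.8} ≤ 5.96) = 2(1 − Φ(2.8/√5.96)) = 2(1 − Φ(1.1469)) ≈ 0.2514

By the reflection principle for standard BM, P(τ_b ≤ t) = 2 · P(B_t ≥ b). Since B_t ~ N(0, t), P(B_t ≥ 2.8) = 1 − Φ(2.8/√t) = 1 − Φ(2.8/√5.96) = 1 − Φ(1.1469) ≈ 0.12571. Doubling: P(τ_{2.8} ≤ 5.96) ≈ 2 · 0.12571 = 0.25142 ≈ 0.2514.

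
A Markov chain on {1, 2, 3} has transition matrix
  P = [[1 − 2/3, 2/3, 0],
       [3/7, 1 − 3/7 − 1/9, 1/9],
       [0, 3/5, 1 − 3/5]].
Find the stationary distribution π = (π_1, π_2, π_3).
π = (243/691, 378/691, 70/691)

This is a birth-death chain on three states, which satisfies detailed balance: π_1 · P_{12} = π_2 · P_{21} and π_2 · P_{23} = π_3 · P_{32}.
From π_1 · 2/3 = π_2 · 3/7: π_2/π_1 = (2/3)/(3/7) = 14/9.
From π_2 · 1/9 = π_3 · 3/5: π_3/π_2 = (1/9)/(3/5) = 5/27.
Take π_1 proportional to 1; then unnormalized π = (1, 14/9, 70/243). Normalize by dividing by the sum 691/243:
  π = (243/691, 378/691, 70/691).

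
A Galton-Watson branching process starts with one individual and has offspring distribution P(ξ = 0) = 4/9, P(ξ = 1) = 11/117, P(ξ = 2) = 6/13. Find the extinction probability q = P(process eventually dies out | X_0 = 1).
q = 26/27

The pgf is f(s) = 4/9 + 11/117·s + 6/13·s². The extinction probability q is the smallest fixed point of f in [0, 1]. Setting s = f(s):
  6/13·s² + (11/117 − 1)·s + 4/9 = 0
  6/13·s² − (4/9 + 6/13)·s + 4/9 = 0
which factors as (s − 1)·(6/13·s − 4/9) = 0, giving roots s = 1 and s = (4/9)/(6/13) = 26/27.
Mean offspring μ = 11/117 + 2·6/13 = 119/117 > 1 (supercritical), so q < 1. The extinction probability is the smaller root: q = (4/9)/(6/13) = 26/27.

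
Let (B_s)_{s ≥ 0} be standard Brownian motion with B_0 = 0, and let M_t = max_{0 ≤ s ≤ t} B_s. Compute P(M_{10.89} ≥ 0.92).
P(M_{10.89} ≥ 0.92) = 2·P(B_{10.89} ≥ 0.92) = 2(1 − Φ(0.92/√10.89)) ≈ 0.7804

By the reflection principle for Brownian motion, P(M_t ≥ a) = 2 · P(B_t ≥ a) for a ≥ 0. Since B_t ~ N(0, t), P(B_t ≥ 0.92) = 1 − Φ(0.92/√t) = 1 − Φ(0.92/√10.89) = 1 − Φ(0.2788). So
  P(M_{10.89} ≥ 0.92) = 2(1 − Φ(0.2788)) ≈ 0.7804.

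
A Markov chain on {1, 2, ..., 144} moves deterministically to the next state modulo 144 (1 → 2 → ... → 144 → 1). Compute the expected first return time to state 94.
E[T_94 | X_0 = 94] = 144

The chain cycles deterministically, so starting at state 94 it returns in exactly 144 steps. Equivalently, the stationary distribution is uniform π_j = 1/144 for every state j, so by Kac's formula E[T_94] = 1/π_94 = 144.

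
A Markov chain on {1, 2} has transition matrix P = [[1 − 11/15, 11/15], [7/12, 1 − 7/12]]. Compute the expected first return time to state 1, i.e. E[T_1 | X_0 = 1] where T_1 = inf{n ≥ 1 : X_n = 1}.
E[T_1 | X_0 = 1] = 1/π_1 = 79/35

For an irreducible recurrent Markov chain with stationary distribution π, E[T_i | X_0 = i] = 1/π_i (Kac's formula). Here π_1 = (7/12)/(11/15 + 7/12) = (7/12)/(79/60) = 35/79, so E[T_1 | X_0 = 1] = 1/π_1 = (11/15 + 7/12)/(7/12) = (79/60)/(7/12) = 79/35.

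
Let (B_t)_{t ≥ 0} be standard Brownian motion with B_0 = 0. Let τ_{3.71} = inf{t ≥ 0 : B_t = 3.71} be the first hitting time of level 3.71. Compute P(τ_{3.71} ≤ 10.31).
P(τ_{3.71} ≤ 10.31) = 2(1 − Φ(3.71/√10.31)) = 2(1 − Φ(1.1554)) ≈ 0.2479

By the reflection principle for standard BM, P(τ_b ≤ t) = 2 · P(B_t ≥ b). Since B_t ~ N(0, t), P(B_t ≥ 3.71) = 1 − Φ(3.71/√t) = 1 − Φ(3.71/√10.31) = 1 − Φ(1.1554) ≈ 0.12396. Doubling: P(τ_{3.71} ≤ 10.31) ≈ 2 · 0.12396 = 0.24792 ≈ 0.2479.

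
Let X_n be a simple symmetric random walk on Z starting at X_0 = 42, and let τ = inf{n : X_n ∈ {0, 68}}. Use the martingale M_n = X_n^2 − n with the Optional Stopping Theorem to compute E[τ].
E[τ] = 1092

M_n = X_n^2 − n is a martingale (since E[X_{n+1}^2 | F_n] = X_n^2 + 1). By OST (τ has finite mean in a bounded region), E[M_τ] = E[M_0] = X_0^2 − 0 = 42^2 = 1764. Also E[M_τ] = E[X_τ^2] − E[τ]. The walk exits at 0 or 68, with P(hit 68 first) = 42/68, so E[X_τ^2] = 68^2 · 42/68 + 0 = 2856. Thus E[τ] = E[X_τ^2] − E[M_τ] = 2856 − 1764 = 1092 = 42(68 − 42) = 1092.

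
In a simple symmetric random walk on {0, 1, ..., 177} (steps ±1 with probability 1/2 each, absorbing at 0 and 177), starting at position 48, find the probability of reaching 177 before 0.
P(hit 177 before 0) = 48/177 = 16/59

Let u_k = P(hit 177 before 0 | start at k). Then u_0 = 0, u_177 = 1, and u_k = u_{k-1}/2 + u_{k+1}/2 for 1 ≤ k ≤ 176. This harmonic recurrence is solved by u_k = k/177, giving u_48 = 48/177 = 16/59.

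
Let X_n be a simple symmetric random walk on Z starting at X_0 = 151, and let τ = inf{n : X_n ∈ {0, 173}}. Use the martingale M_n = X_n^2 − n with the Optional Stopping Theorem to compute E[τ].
E[τ] = 3322

M_n = X_n^2 − n is a martingale (since E[X_{n+1}^2 | F_n] = X_n^2 + 1). By OST (τ has finite mean in a bounded region), E[M_τ] = E[M_0] = X_0^2 − 0 = 151^2 = 22801. Also E[M_τ] = E[X_τ^2] − E[τ]. The walk exits at 0 or 173, with P(hit 173 first) = 151/173, so E[X_τ^2] = 173^2 · 151/173 + 0 = 26123. Thus E[τ] = E[X_τ^2] − E[M_τ] = 26123 − 22801 = 3322 = 151(173 − 151) = 3322.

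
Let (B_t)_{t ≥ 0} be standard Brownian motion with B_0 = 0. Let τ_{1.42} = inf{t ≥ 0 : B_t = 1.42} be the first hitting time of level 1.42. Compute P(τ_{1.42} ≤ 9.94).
P(τ_{1.42} ≤ 9.94) = 2(1 − Φ(1.42/√9.94)) = 2(1 − Φ(0.4504)) ≈ 0.6524

By the reflection principle for standard BM, P(τ_b ≤ t) = 2 · P(B_t ≥ b). Since B_t ~ N(0, t), P(B_t ≥ 1.42) = 1 − Φ(1.42/√t) = 1 − Φ(1.42/√9.94) = 1 − Φ(0.4504) ≈ 0.32621. Doubling: P(τ_{1.42} ≤ 9.94) ≈ 2 · 0.32621 = 0.65242 ≈ 0.6524.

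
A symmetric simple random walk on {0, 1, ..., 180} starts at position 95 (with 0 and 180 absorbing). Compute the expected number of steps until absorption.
E[τ | X_0 = 95] = 8075

Let v_k = E[τ | X_0 = k]. Boundary: v_0 = v_180 = 0. Recurrence: v_k = 1 + (v_{k-1} + v_{k+1})/2 for 1 ≤ k ≤ 179. The particular solution to v_k − (v_{k-1} + v_{k+1})/2 = 1 is v_k = −k^2. Adding homogeneous solution A + B k and matching boundaries gives v_k = k (180 − k). Substituting k = 95: v_95 = 95 · 85 = 8075.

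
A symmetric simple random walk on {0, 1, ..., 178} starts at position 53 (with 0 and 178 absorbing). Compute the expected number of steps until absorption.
E[τ | X_0 = 53] = 6625

Let v_k = E[τ | X_0 = k]. Boundary: v_0 = v_178 = 0. Recurrence: v_k = 1 + (v_{k-1} + v_{k+1})/2 for 1 ≤ k ≤ 177. The particular solution to v_k − (v_{k-1} + v_{k+1})/2 = 1 is v_k = −k^2. Adding homogeneous solution A + B k and matching boundaries gives v_k = k (178 − k). Substituting k = 53: v_53 = 53 · 125 = 6625.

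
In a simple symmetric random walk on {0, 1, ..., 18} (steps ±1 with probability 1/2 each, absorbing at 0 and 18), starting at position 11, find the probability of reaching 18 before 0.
P(hit 18 before 0) = 11/18

Let u_k = P(hit 18 before 0 | start at k). Then u_0 = 0, u_18 = 1, and u_k = u_{k-1}/2 + u_{k+1}/2 for 1 ≤ k ≤ 17. This harmonic recurrence is solved by u_k = k/18, giving u_11 = 11/18.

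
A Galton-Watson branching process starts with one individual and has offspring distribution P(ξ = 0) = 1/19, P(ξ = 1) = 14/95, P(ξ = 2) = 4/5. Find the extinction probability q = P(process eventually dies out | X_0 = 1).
q = 5/76

The pgf is f(s) = 1/19 + 14/95·s + 4/5·s². The extinction probability q is the smallest fixed point of f in [0, 1]. Setting s = f(s):
  4/5·s² + (14/95 − 1)·s + 1/19 = 0
  4/5·s² − (1/19 + 4/5)·s + 1/19 = 0
which factors as (s − 1)·(4/5·s − 1/19) = 0, giving roots s = 1 and s = (1/19)/(4/5) = 5/76.
Mean offspring μ = 14/95 + 2·4/5 = 166/95 > 1 (supercritical), so q < 1. The extinction probability is the smaller root: q = (1/19)/(4/5) = 5/76.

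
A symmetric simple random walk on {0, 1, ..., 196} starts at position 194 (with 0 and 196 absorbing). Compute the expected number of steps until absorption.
E[τ | X_0 = 194] = 388

Let v_k = E[τ | X_0 = k]. Boundary: v_0 = v_196 = 0. Recurrence: v_k = 1 + (v_{k-1} + v_{k+1})/2 for 1 ≤ k ≤ 195. The particular solution to v_k − (v_{k-1} + v_{k+1})/2 = 1 is v_k = −k^2. Adding homogeneous solution A + B k and matching boundaries gives v_k = k (196 − k). Substituting k = 194: v_194 = 194 · 2 = 388.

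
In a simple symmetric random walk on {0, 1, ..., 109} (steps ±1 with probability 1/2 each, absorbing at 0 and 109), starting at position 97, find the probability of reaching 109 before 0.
P(hit 109 before 0) = 97/109

Let u_k = P(hit 109 before 0 | start at k). Then u_0 = 0, u_109 = 1, and u_k = u_{k-1}/2 + u_{k+1}/2 for 1 ≤ k ≤ 108. This harmonic recurrence is solved by u_k = k/109, giving u_97 = 97/109.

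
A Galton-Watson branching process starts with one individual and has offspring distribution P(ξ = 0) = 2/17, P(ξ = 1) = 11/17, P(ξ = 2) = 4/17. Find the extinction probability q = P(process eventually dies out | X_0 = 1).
q = 1/2

The pgf is f(s) = 2/17 + 11/17·s + 4/17·s². The extinction probability q is the smallest fixed point of f in [0, 1]. Setting s = f(s):
  4/17·s² + (11/17 − 1)·s + 2/17 = 0
  4/17·s² − (2/17 + 4/17)·s + 2/17 = 0
which factors as (s − 1)·(4/17·s − 2/17) = 0, giving roots s = 1 and s = (2/17)/(4/17) = 1/2.
Mean offspring μ = 11/17 + 2·4/17 = 19/17 > 1 (supercritical), so q < 1. The extinction probability is the smaller root: q = (2/17)/(4/17) = 1/2.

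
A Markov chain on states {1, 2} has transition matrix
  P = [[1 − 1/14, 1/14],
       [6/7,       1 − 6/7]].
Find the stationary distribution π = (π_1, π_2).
π_1 = 12/13, π_2 = 1/13

Solve πP = π with π_1 + π_2 = 1. From πP = π: π_1 · (1 − 1/14) + π_2 · 6/7 = π_1 ⇒ π_2 · 6/7 = π_1 · 1/14 ⇒ π_2/π_1 = (1/14)/(6/7) = 1/12. Together with π_1 + π_2 = 1:
  π_1 = (6/7)/(1/14 + 6/7) = (6/7)/(13/14) = 12/13,
  π_2 = (1/14)/(1/14 + 6/7) = (1/14)/(13/14) = 1/13.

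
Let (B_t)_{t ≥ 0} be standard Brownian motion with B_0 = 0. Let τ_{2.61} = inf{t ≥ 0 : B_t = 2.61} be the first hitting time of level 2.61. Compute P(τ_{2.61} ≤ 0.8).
P(τ_{2.61} ≤ 0.8) = 2(1 − Φ(2.61/√0.8)) = 2(1 − Φ(2.9181)) ≈ 0.0035

By the reflection principle for standard BM, P(τ_b ≤ t) = 2 · P(B_t ≥ b). Since B_t ~ N(0, t), P(B_t ≥ 2.61) = 1 − Φ(2.61/√t) = 1 − Φ(2.61/√0.8) = 1 − Φ(2.9181) ≈ 0.00176. Doubling: P(τ_{2.61} ≤ 0.8) ≈ 2 · 0.00176 = 0.00352 ≈ 0.0035.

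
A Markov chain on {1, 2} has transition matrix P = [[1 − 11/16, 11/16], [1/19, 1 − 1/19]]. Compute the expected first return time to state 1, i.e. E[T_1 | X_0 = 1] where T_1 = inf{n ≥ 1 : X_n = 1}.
E[T_1 | X_0 = 1] = 1/π_1 = 225/16

For an irreducible recurrent Markov chain with stationary distribution π, E[T_i | X_0 = i] = 1/π_i (Kac's formula). Here π_1 = (1/19)/(11/16 + 1/19) = (1/19)/(225/304) = 16/225, so E[T_1 | X_0 = 1] = 1/π_1 = (11/16 + 1/19)/(1/19) = (225/304)/(1/19) = 225/16.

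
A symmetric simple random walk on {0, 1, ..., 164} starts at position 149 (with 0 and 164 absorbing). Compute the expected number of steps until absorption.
E[τ | X_0 = 149] = 2235

Let v_k = E[τ | X_0 = k]. Boundary: v_0 = v_164 = 0. Recurrence: v_k = 1 + (v_{k-1} + v_{k+1})/2 for 1 ≤ k ≤ 163. The particular solution to v_k − (v_{k-1} + v_{k+1})/2 = 1 is v_k = −k^2. Adding homogeneous solution A + B k and matching boundaries gives v_k = k (164 − k). Substituting k = 149: v_149 = 149 · 15 = 2235.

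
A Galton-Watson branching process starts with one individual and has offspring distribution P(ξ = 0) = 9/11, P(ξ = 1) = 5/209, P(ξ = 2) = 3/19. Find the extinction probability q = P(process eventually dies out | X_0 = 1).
q = 1

Mean offspring μ = 0·9/11 + 1·5/209 + 2·3/19 = 71/209 ≤ 1. For μ ≤ 1 with offspring not concentrated at 1, the Galton-Watson process goes extinct almost surely, so q = 1.
(Algebraic check: The pgf is f(s) = 9/11 + 5/209·s + 3/19·s². The extinction probability q is the smallest fixed point of f in [0, 1]. Setting s = f(s):
  3/19·s² + (5/209 − 1)·s + 9/11 = 0
  3/19·s² − (9/11 + 3/19)·s + 9/11 = 0
which factors as (s − 1)·(3/19·s − 9/11) = 0, giving roots s = 1 and s = (9/11)/(3/19) = 57/11. Since 57/11 ≥ 1, the smallest root in [0, 1] is s = 1.)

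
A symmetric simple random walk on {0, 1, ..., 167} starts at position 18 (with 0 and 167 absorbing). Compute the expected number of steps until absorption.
E[τ | X_0 = 18] = 2682

Let v_k = E[τ | X_0 = k]. Boundary: v_0 = v_167 = 0. Recurrence: v_k = 1 + (v_{k-1} + v_{k+1})/2 for 1 ≤ k ≤ 166. The particular solution to v_k − (v_{k-1} + v_{k+1})/2 = 1 is v_k = −k^2. Adding homogeneous solution A + B k and matching boundaries gives v_k = k (167 − k). Substituting k = 18: v_18 = 18 · 149 = 2682.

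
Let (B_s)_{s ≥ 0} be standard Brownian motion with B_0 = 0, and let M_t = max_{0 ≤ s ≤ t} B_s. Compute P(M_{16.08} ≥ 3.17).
P(M_{16.08} ≥ 3.17) = 2·P(B_{16.08} ≥ 3.17) = 2(1 − Φ(3.17/√16.08)) ≈ 0.4292

By the reflection principle for Brownian motion, P(M_t ≥ a) = 2 · P(B_t ≥ a) for a ≥ 0. Since B_t ~ N(0, t), P(B_t ≥ 3.17) = 1 − Φ(3.17/√t) = 1 − Φ(3.17/√16.08) = 1 − Φ(0.7905). So
  P(M_{16.08} ≥ 3.17) = 2(1 − Φ(0.7905)) ≈ 0.4292.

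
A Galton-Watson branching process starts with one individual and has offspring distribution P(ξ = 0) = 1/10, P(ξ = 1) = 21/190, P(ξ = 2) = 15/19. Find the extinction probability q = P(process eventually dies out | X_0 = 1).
q = 19/150

The pgf is f(s) = 1/10 + 21/190·s + 15/19·s². The extinction probability q is the smallest fixed point of f in [0, 1]. Setting s = f(s):
  15/19·s² + (21/190 − 1)·s + 1/10 = 0
  15/19·s² − (1/10 + 15/19)·s + 1/10 = 0
which factors as (s − 1)·(15/19·s − 1/10) = 0, giving roots s = 1 and s = (1/10)/(15/19) = 19/150.
Mean offspring μ = 21/190 + 2·15/19 = 321/190 > 1 (supercritical), so q < 1. The extinction probability is the smaller root: q = (1/10)/(15/19) = 19/150.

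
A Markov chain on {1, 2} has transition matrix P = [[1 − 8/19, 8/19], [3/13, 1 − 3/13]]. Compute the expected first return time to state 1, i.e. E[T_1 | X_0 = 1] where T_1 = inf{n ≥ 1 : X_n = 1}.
E[T_1 | X_0 = 1] = 1/π_1 = 161/57

For an irreducible recurrent Markov chain with stationary distribution π, E[T_i | X_0 = i] = 1/π_i (Kac's formula). Here π_1 = (3/13)/(8/19 + 3/13) = (3/13)/(161/247) = 57/161, so E[T_1 | X_0 = 1] = 1/π_1 = (8/19 + 3/13)/(3/13) = (161/247)/(3/13) = 161/57.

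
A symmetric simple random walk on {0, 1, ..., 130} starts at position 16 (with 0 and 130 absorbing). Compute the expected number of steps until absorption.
E[τ | X_0 = 16] = 1824

Let v_k = E[τ | X_0 = k]. Boundary: v_0 = v_130 = 0. Recurrence: v_k = 1 + (v_{k-1} + v_{k+1})/2 for 1 ≤ k ≤ 129. The particular solution to v_k − (v_{k-1} + v_{k+1})/2 = 1 is v_k = −k^2. Adding homogeneous solution A + B k and matching boundaries gives v_k = k (130 − k). Substituting k = 16: v_16 = 16 · 114 = 1824.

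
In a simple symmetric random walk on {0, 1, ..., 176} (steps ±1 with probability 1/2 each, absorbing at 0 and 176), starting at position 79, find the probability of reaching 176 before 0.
P(hit 176 before 0) = 79/176

Let u_k = P(hit 176 before 0 | start at k). Then u_0 = 0, u_176 = 1, and u_k = u_{k-1}/2 + u_{k+1}/2 for 1 ≤ k ≤ 175. This harmonic recurrence is solved by u_k = k/176, giving u_79 = 79/176.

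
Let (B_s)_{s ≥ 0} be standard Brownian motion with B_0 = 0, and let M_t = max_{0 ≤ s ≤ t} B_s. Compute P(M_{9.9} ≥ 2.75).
P(M_{9.9} ≥ 2.75) = 2·P(B_{9.9} ≥ 2.75) = 2(1 − Φ(2.75/√9.9)) ≈ 0.3821

By the reflection principle for Brownian motion, P(M_t ≥ a) = 2 · P(B_t ≥ a) for a ≥ 0. Since B_t ~ N(0, t), P(B_t ≥ 2.75) = 1 − Φ(2.75/√t) = 1 − Φ(2.75/√9.9) = 1 − Φ(0.8740). So
  P(M_{9.9} ≥ 2.75) = 2(1 − Φ(0.8740)) ≈ 0.3821.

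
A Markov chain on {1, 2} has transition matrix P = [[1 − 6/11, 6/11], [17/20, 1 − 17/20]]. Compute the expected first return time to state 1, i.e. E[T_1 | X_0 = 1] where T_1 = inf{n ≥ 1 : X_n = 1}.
E[T_1 | X_0 = 1] = 1/π_1 = 307/187

For an irreducible recurrent Markov chain with stationary distribution π, E[T_i | X_0 = i] = 1/π_i (Kac's formula). Here π_1 = (17/20)/(6/11 + 17/20) = (17/20)/(307/220) = 187/307, so E[T_1 | X_0 = 1] = 1/π_1 = (6/11 + 17/20)/(17/20) = (307/220)/(17/20) = 307/187.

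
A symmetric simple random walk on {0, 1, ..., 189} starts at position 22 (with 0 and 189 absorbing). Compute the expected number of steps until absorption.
E[τ | X_0 = 22] = 3674

Let v_k = E[τ | X_0 = k]. Boundary: v_0 = v_189 = 0. Recurrence: v_k = 1 + (v_{k-1} + v_{k+1})/2 for 1 ≤ k ≤ 188. The particular solution to v_k − (v_{k-1} + v_{k+1})/2 = 1 is v_k = −k^2. Adding homogeneous solution A + B k and matching boundaries gives v_k = k (189 − k). Substituting k = 22: v_22 = 22 · 167 = 3674.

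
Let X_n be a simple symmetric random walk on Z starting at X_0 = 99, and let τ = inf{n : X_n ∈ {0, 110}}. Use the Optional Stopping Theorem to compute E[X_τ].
E[X_τ] = 99

X_n is a martingale and τ is a bounded-mean stopping time (indeed τ is finite a.s. with bounded expectation since the walk is in a bounded region). By the OST, E[X_τ] = E[X_0] = 99. Equivalently: E[X_τ] = 110 · P(hit 110 first) + 0 · P(hit 0 first) = 110 · (99/110) = 99.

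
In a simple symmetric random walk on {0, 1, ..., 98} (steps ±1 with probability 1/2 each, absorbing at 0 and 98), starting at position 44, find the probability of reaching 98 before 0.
P(hit 98 before 0) = 44/98 = 22/49

Let u_k = P(hit 98 before 0 | start at k). Then u_0 = 0, u_98 = 1, and u_k = u_{k-1}/2 + u_{k+1}/2 for 1 ≤ k ≤ 97. This harmonic recurrence is solved by u_k = k/98, giving u_44 = 44/98 = 22/49.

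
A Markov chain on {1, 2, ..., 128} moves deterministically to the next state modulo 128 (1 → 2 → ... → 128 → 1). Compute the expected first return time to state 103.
E[T_103 | X_0 = 103] = 128

The chain cycles deterministically, so starting at state 103 it returns in exactly 128 steps. Equivalently, the stationary distribution is uniform π_j = 1/128 for every state j, so by Kac's formula E[T_103] = 1/π_103 = 128.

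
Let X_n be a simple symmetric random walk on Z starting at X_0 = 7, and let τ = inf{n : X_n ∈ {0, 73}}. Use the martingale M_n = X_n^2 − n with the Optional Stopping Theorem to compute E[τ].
E[τ] = 462

M_n = X_n^2 − n is a martingale (since E[X_{n+1}^2 | F_n] = X_n^2 + 1). By OST (τ has finite mean in a bounded region), E[M_τ] = E[M_0] = X_0^2 − 0 = 7^2 = 49. Also E[M_τ] = E[X_τ^2] − E[τ]. The walk exits at 0 or 73, with P(hit 73 first) = 7/73, so E[X_τ^2] = 73^2 · 7/73 + 0 = 511. Thus E[τ] = E[X_τ^2] − E[M_τ] = 511 − 49 = 462 = 7(73 − 7) = 462.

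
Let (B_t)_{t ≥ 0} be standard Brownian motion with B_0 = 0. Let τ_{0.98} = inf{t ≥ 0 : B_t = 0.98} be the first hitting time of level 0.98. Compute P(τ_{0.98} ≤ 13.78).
P(τ_{0.98} ≤ 13.78) = 2(1 − Φ(0.98/√13.78)) = 2(1 − Φ(0.2640)) ≈ 0.7918

By the reflection principle for standard BM, P(τ_b ≤ t) = 2 · P(B_t ≥ b). Since B_t ~ N(0, t), P(B_t ≥ 0.98) = 1 − Φ(0.98/√t) = 1 − Φ(0.98/√13.78) = 1 − Φ(0.2640) ≈ 0.39589. Doubling: P(τ_{0.98} ≤ 13.78) ≈ 2 · 0.39589 = 0.79178 ≈ 0.7918.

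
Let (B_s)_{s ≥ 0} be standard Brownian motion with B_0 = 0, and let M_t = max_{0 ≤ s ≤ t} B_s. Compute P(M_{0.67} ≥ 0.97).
P(M_{0.67} ≥ 0.97) = 2·P(B_{0.67} ≥ 0.97) = 2(1 − Φ(0.97/√0.67)) ≈ 0.2360

By the reflection principle for Brownian motion, P(M_t ≥ a) = 2 · P(B_t ≥ a) for a ≥ 0. Since B_t ~ N(0, t), P(B_t ≥ 0.97) = 1 − Φ(0.97/√t) = 1 − Φ(0.97/√0.67) = 1 − Φ(1.1850). So
  P(M_{0.67} ≥ 0.97) = 2(1 − Φ(1.1850)) ≈ 0.2360.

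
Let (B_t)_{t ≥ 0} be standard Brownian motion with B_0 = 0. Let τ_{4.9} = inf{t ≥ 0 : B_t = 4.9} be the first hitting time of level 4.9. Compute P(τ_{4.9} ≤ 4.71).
P(τ_{4.9} ≤ 4.71) = 2(1 − Φ(4.9/√4.71)) = 2(1 − Φ(2.2578)) ≈ 0.0240

By the reflection principle for standard BM, P(τ_b ≤ t) = 2 · P(B_t ≥ b). Since B_t ~ N(0, t), P(B_t ≥ 4.9) = 1 − Φ(4.9/√t) = 1 − Φ(4.9/√4.71) = 1 − Φ(2.2578) ≈ 0.01198. Doubling: P(τ_{4.9} ≤ 4.71) ≈ 2 · 0.01198 = 0.02396 ≈ 0.0240.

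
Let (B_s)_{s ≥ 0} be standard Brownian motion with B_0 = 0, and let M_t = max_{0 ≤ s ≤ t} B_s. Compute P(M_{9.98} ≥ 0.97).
P(M_{9.98} ≥ 0.97) = 2·P(B_{9.98} ≥ 0.97) = 2(1 − Φ(0.97/√9.98)) ≈ 0.7588

By the reflection principle for Brownian motion, P(M_t ≥ a) = 2 · P(B_t ≥ a) for a ≥ 0. Since B_t ~ N(0, t), P(B_t ≥ 0.97) = 1 − Φ(0.97/√t) = 1 − Φ(0.97/√9.98) = 1 − Φ(0.3070). So
  P(M_{9.98} ≥ 0.97) = 2(1 − Φ(0.3070)) ≈ 0.7588.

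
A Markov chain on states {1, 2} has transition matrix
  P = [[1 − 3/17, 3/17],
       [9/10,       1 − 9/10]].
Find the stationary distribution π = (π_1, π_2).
π_1 = 51/61, π_2 = 10/61

Solve πP = π with π_1 + π_2 = 1. From πP = π: π_1 · (1 − 3/17) + π_2 · 9/10 = π_1 ⇒ π_2 · 9/10 = π_1 · 3/17 ⇒ π_2/π_1 = (3/17)/(9/10) = 10/51. Together with π_1 + π_2 = 1:
  π_1 = (9/10)/(3/17 + 9/10) = (9/10)/(183/170) = 51/61,
  π_2 = (3/17)/(3/17 + 9/10) = (3/17)/(183/170) = 10/61.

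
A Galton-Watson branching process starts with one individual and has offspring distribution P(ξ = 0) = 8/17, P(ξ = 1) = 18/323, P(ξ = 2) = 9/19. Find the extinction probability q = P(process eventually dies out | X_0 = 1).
q = 152/153

The pgf is f(s) = 8/17 + 18/323·s + 9/19·s². The extinction probability q is the smallest fixed point of f in [0, 1]. Setting s = f(s):
  9/19·s² + (18/323 − 1)·s + 8/17 = 0
  9/19·s² − (8/17 + 9/19)·s + 8/17 = 0
which factors as (s − 1)·(9/19·s − 8/17) = 0, giving roots s = 1 and s = (8/17)/(9/19) = 152/153.
Mean offspring μ = 18/323 + 2·9/19 = 324/323 > 1 (supercritical), so q < 1. The extinction probability is the smaller root: q = (8/17)/(9/19) = 152/153.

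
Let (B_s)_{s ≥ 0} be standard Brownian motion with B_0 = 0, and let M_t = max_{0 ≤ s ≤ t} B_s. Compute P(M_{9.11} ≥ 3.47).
P(M_{9.11} ≥ 3.47) = 2·P(B_{9.11} ≥ 3.47) = 2(1 − Φ(3.47/√9.11)) ≈ 0.2503

By the reflection principle for Brownian motion, P(M_t ≥ a) = 2 · P(B_t ≥ a) for a ≥ 0. Since B_t ~ N(0, t), P(B_t ≥ 3.47) = 1 − Φ(3.47/√t) = 1 − Φ(3.47/√9.11) = 1 − Φ(1.1497). So
  P(M_{9.11} ≥ 3.47) = 2(1 − Φ(1.1497)) ≈ 0.2503.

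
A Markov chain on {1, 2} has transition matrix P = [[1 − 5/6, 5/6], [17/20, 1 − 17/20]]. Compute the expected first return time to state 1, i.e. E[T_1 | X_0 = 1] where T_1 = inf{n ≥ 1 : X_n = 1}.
E[T_1 | X_0 = 1] = 1/π_1 = 101/51

For an irreducible recurrent Markov chain with stationary distribution π, E[T_i | X_0 = i] = 1/π_i (Kac's formula). Here π_1 = (17/20)/(5/6 + 17/20) = (17/20)/(101/60) = 51/101, so E[T_1 | X_0 = 1] = 1/π_1 = (5/6 + 17/20)/(17/20) = (101/60)/(17/20) = 101/51.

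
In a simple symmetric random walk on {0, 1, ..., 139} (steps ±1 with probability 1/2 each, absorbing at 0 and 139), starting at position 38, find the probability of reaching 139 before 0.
P(hit 139 before 0) = 38/139

Let u_k = P(hit 139 before 0 | start at k). Then u_0 = 0, u_139 = 1, and u_k = u_{k-1}/2 + u_{k+1}/2 for 1 ≤ k ≤ 138. This harmonic recurrence is solved by u_k = k/139, giving u_38 = 38/139.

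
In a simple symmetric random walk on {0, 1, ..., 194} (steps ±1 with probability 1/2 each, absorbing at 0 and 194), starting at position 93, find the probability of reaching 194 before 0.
P(hit 194 before 0) = 93/194

Let u_k = P(hit 194 before 0 | start at k). Then u_0 = 0, u_194 = 1, and u_k = u_{k-1}/2 + u_{k+1}/2 for 1 ≤ k ≤ 193. This harmonic recurrence is solved by u_k = k/194, giving u_93 = 93/194.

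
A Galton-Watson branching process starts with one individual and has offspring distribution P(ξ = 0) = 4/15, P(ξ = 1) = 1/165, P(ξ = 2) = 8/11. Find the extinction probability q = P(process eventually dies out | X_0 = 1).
q = 11/30

The pgf is f(s) = 4/15 + 1/165·s + 8/11·s². The extinction probability q is the smallest fixed point of f in [0, 1]. Setting s = f(s):
  8/11·s² + (1/165 − 1)·s + 4/15 = 0
  8/11·s² − (4/15 + 8/11)·s + 4/15 = 0
which factors as (s − 1)·(8/11·s − 4/15) = 0, giving roots s = 1 and s = (4/15)/(8/11) = 11/30.
Mean offspring μ = 1/165 + 2·8/11 = 241/165 > 1 (supercritical), so q < 1. The extinction probability is the smaller root: q = (4/15)/(8/11) = 11/30.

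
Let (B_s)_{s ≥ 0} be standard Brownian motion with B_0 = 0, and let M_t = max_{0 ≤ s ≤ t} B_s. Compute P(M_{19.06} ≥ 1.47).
P(M_{19.06} ≥ 1.47) = 2·P(B_{19.06} ≥ 1.47) = 2(1 − Φ(1.47/√19.06)) ≈ 0.7363

By the reflection principle for Brownian motion, P(M_t ≥ a) = 2 · P(B_t ≥ a) for a ≥ 0. Since B_t ~ N(0, t), P(B_t ≥ 1.47) = 1 − Φ(1.47/√t) = 1 − Φ(1.47/√19.06) = 1 − Φ(0.3367). So
  P(M_{19.06} ≥ 1.47) = 2(1 − Φ(0.3367)) ≈ 0.7363.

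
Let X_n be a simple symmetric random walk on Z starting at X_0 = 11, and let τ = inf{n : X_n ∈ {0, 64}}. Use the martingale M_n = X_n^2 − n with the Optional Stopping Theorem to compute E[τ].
E[τ] = 583

M_n = X_n^2 − n is a martingale (since E[X_{n+1}^2 | F_n] = X_n^2 + 1). By OST (τ has finite mean in a bounded region), E[M_τ] = E[M_0] = X_0^2 − 0 = 11^2 = 121. Also E[M_τ] = E[X_τ^2] − E[τ]. The walk exits at 0 or 64, with P(hit 64 first) = 11/64, so E[X_τ^2] = 64^2 · 11/64 + 0 = 704. Thus E[τ] = E[X_τ^2] − E[M_τ] = 704 − 121 = 583 = 11(64 − 11) = 583.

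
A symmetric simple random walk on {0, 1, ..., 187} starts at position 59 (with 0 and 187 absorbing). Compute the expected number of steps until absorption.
E[τ | X_0 = 59] = 7552

Let v_k = E[τ | X_0 = k]. Boundary: v_0 = v_187 = 0. Recurrence: v_k = 1 + (v_{k-1} + v_{k+1})/2 for 1 ≤ k ≤ 186. The particular solution to v_k − (v_{k-1} + v_{k+1})/2 = 1 is v_k = −k^2. Adding homogeneous solution A + B k and matching boundaries gives v_k = k (187 − k). Substituting k = 59: v_59 = 59 · 128 = 7552.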